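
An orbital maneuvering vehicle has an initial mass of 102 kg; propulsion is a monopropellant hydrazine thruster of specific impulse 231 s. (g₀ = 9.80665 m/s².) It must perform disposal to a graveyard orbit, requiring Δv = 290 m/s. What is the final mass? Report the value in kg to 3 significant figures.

v_e = Isp · g₀ = 231 × 9.80665 = 2265.3 m/s.
m₀/m_f = exp(Δv / v_e) = exp(290 / 2265.3) = exp(0.1280) = 1.1366.
m_f = m₀ / 1.1366 = 102 / 1.1366 = 89.7413 kg.

final mass ≈ 89.7 kg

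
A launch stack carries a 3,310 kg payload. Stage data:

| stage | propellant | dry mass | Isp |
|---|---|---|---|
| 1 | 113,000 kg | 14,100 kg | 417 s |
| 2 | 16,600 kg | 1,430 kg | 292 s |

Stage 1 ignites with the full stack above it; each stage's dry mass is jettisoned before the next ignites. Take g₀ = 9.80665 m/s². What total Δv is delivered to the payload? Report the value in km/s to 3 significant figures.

Ignition mass of stage 1 = 113,000+14,100 + 16,600+1,430 + 3,310 = 148,440 kg.
Stage 1: m₀ = 148,440 kg, m_f = 148,440 − 113,000 = 35,440 kg; Δv = 417×9.80665×ln(4.188) = 4089.4×1.4323 ≈ 5857 m/s.
Stage 2: m₀ = 21,340 kg, m_f = 21,340 − 16,600 = 4,740 kg; Δv = 292×9.80665×ln(4.502) = 2863.5×1.5045 ≈ 4308 m/s.
Total Δv = 5857 + 4308 = 10165 m/s.

Δv ≈ 10.2 km/s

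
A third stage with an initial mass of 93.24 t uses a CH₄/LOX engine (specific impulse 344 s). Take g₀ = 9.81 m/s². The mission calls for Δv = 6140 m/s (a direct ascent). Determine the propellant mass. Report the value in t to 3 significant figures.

propellant mass ≈ 78.1 t

v_e = Isp · g₀ = 344 × 9.81 = 3374.6 m/s.
Rocket equation: m₀/m_f = exp(Δv / v_e) = exp(6140 / 3374.6) = exp(1.8195) = 6.1685.
m_f = 93.24 / 6.1685 = 15.1155 t, so propellant = m₀ − m_f = 93.24 − 15.1155 = 78.1245 t.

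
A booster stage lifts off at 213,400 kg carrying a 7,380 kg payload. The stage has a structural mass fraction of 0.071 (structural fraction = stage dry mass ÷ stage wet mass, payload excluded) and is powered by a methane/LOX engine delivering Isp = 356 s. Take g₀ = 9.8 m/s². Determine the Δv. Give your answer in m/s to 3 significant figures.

Δv ≈ 7930 m/s

Stage wet mass = m₀ − payload = 213,400 − 7,380 = 206,020 kg.
Stage dry mass = ε × stage wet mass = 0.071 × 206,020 = 14,627.4 kg.
Burnout mass m_f = stage dry + payload = 14,627.4 + 7,380 = 22,007.4 kg.
v_e = Isp · g₀ = 356 × 9.8 = 3488.8 m/s.
Δv = v_e · ln(213,400/22,007.4) = 3488.8 × ln(9.697) = 3488.8 × 2.2718 ≈ 7926 m/s.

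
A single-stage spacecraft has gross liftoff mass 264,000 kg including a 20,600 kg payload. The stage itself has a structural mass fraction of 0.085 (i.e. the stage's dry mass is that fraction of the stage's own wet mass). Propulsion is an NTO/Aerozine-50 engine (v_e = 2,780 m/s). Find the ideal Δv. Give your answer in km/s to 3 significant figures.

Stage wet mass = m₀ − payload = 264,000 − 20,600 = 243,400 kg.
Stage dry mass = ε × stage wet mass = 0.085 × 243,400 = 20,689 kg.
Burnout mass m_f = stage dry + payload = 20,689 + 20,600 = 41,289 kg.
Δv = v_e · ln(264,000/41,289) = 2780.0 × ln(6.394) = 2780.0 × 1.8554 ≈ 5158 m/s.

Δv ≈ 5.16 km/s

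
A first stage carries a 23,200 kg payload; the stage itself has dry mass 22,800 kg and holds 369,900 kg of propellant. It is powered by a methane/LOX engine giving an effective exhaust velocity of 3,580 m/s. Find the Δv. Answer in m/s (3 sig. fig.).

m₀ = payload + dry + propellant = 23,200 + 22,800 + 369,900 = 415,900 kg.
m_f = payload + dry = 23,200 + 22,800 = 46,000 kg.
By the Tsiolkovsky rocket equation, Δv = v_e · ln(m₀/m_f) = 3580.0 × ln(9.041) = 3580.0 × 2.2018 ≈ 7882.5 m/s.

Δv ≈ 7880 m/s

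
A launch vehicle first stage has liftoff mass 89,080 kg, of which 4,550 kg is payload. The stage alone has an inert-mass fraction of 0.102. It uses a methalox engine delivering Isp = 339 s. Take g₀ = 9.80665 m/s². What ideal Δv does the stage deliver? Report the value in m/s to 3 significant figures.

Δv ≈ 6350 m/s

Stage wet mass = m₀ − payload = 89,080 − 4,550 = 84,530 kg.
Stage dry mass = ε × stage wet mass = 0.102 × 84,530 = 8,622.06 kg.
Burnout mass m_f = stage dry + payload = 8,622.06 + 4,550 = 13,172.06 kg.
v_e = Isp · g₀ = 339 × 9.80665 = 3324.5 m/s.
By the Tsiolkovsky rocket equation, Δv = v_e · ln(89,080/13,172.06) = 3324.5 × ln(6.763) = 3324.5 × 1.9114 ≈ 6354 m/s.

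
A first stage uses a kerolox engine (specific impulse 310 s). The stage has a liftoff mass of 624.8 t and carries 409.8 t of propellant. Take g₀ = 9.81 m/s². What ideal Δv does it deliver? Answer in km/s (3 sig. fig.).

Δv ≈ 3.24 km/s

v_e = Isp · g₀ = 310 × 9.81 = 3041.1 m/s.
m_f = m₀ − m_prop = 624.8 − 409.8 = 215 t.
Δv = v_e · ln(m₀/m_f) = 3041.1 × ln(2.906) = 3041.1 × 1.0668 ≈ 3244.2 m/s.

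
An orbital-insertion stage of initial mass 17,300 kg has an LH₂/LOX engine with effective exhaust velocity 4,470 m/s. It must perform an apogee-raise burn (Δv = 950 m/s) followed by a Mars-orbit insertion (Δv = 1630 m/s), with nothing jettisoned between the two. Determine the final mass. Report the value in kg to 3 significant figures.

After the first burn: m = 17300 × exp(−950/4470.0) = 17300 × 0.80854 = 13,987.7 kg.
After the second burn: m = 13,987.7 × exp(−1630/4470.0) = 13,987.7 × 0.69444 = 9,713.62 kg.

final mass ≈ 9710 kg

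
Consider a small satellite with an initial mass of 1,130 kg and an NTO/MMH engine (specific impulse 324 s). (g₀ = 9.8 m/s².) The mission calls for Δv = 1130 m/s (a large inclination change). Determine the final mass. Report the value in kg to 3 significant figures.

final mass ≈ 792 kg

v_e = Isp · g₀ = 324 × 9.8 = 3175.2 m/s.
By the Tsiolkovsky rocket equation, m₀/m_f = exp(Δv / v_e) = exp(1130 / 3175.2) = exp(0.3559) = 1.4274.
m_f = m₀ / 1.4274 = 1,130 / 1.4274 = 791.649 kg.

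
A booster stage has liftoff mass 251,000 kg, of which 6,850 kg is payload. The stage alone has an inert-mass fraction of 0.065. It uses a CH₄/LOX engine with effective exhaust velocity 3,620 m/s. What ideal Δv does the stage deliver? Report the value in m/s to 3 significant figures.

Stage wet mass = m₀ − payload = 251,000 − 6,850 = 244,150 kg.
Stage dry mass = ε × stage wet mass = 0.065 × 244,150 = 15,869.8 kg.
Burnout mass m_f = stage dry + payload = 15,869.8 + 6,850 = 22,719.8 kg.
Δv = v_e · ln(251,000/22,719.8) = 3620.0 × ln(11.05) = 3620.0 × 2.4022 ≈ 8696 m/s.

Δv ≈ 8700 m/s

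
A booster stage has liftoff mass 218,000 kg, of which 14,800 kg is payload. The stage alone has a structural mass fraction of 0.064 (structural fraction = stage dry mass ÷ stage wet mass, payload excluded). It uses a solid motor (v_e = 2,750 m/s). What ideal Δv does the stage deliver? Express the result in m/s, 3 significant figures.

Stage wet mass = m₀ − payload = 218,000 − 14,800 = 203,200 kg.
Stage dry mass = ε × stage wet mass = 0.064 × 203,200 = 13,004.8 kg.
Burnout mass m_f = stage dry + payload = 13,004.8 + 14,800 = 27,804.8 kg.
Δv = v_e · ln(218,000/27,804.8) = 2750.0 × ln(7.84) = 2750.0 × 2.0593 ≈ 5663 m/s.

Δv ≈ 5660 m/s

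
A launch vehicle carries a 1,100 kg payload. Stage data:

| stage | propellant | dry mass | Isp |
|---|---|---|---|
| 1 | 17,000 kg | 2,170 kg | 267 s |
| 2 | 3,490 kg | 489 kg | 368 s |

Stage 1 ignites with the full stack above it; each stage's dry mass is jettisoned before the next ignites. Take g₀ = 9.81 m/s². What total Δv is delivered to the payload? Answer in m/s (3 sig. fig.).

Ignition mass of stage 1 = 17,000+2,170 + 3,490+489 + 1,100 = 24,249 kg.
Stage 1: m₀ = 24,249 kg, m_f = 24,249 − 17,000 = 7,249 kg; Δv = 267×9.81×ln(3.345) = 2619.3×1.2075 ≈ 3163 m/s.
Stage 2: m₀ = 5,079 kg, m_f = 5,079 − 3,490 = 1,589 kg; Δv = 368×9.81×ln(3.196) = 3610.1×1.1620 ≈ 4195 m/s.
Total Δv = 3163 + 4195 = 7358 m/s.

Δv ≈ 7360 m/s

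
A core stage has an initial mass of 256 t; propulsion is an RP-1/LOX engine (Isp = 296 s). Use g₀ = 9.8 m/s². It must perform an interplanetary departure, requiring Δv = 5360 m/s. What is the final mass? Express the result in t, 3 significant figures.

final mass ≈ 40.3 t

v_e = Isp · g₀ = 296 × 9.8 = 2900.8 m/s.
Using Δv = v_e ln(m₀/m_f): m₀/m_f = exp(Δv / v_e) = exp(5360 / 2900.8) = exp(1.8478) = 6.3456.
m_f = m₀ / 6.3456 = 256 / 6.3456 = 40.3429 t.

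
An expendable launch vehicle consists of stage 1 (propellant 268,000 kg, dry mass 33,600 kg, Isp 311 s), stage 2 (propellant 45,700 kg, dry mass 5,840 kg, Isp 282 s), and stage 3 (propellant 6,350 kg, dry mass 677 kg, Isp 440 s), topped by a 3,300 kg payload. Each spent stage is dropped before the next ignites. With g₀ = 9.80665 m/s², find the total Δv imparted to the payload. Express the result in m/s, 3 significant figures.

Δv ≈ 11900 m/s

Ignition mass of stage 1 = 268,000+33,600 + 45,700+5,840 + 6,350+677 + 3,300 = 363,467 kg.
Stage 1: m₀ = 363,467 kg, m_f = 363,467 − 268,000 = 95,467 kg; Δv = 311×9.80665×ln(3.807) = 3049.9×1.3369 ≈ 4077 m/s.
Stage 2: m₀ = 61,867 kg, m_f = 61,867 − 45,700 = 16,167 kg; Δv = 282×9.80665×ln(3.827) = 2765.5×1.3420 ≈ 3711 m/s.
Stage 3: m₀ = 10,327 kg, m_f = 10,327 − 6,350 = 3,977 kg; Δv = 440×9.80665×ln(2.597) = 4314.9×0.9542 ≈ 4117 m/s.
Total Δv = 4077 + 3711 + 4117 = 11905 m/s.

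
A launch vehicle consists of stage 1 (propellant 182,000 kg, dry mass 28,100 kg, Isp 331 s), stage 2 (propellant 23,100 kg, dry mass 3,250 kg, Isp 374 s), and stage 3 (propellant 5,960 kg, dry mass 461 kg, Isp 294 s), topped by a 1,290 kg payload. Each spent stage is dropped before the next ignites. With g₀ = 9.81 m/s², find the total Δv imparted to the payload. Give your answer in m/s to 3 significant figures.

Ignition mass of stage 1 = 182,000+28,100 + 23,100+3,250 + 5,960+461 + 1,290 = 244,161 kg.
Stage 1: m₀ = 244,161 kg, m_f = 244,161 − 182,000 = 62,161 kg; Δv = 331×9.81×ln(3.928) = 3247.1×1.3681 ≈ 4442 m/s.
Stage 2: m₀ = 34,061 kg, m_f = 34,061 − 23,100 = 10,961 kg; Δv = 374×9.81×ln(3.107) = 3668.9×1.1338 ≈ 4160 m/s.
Stage 3: m₀ = 7,711 kg, m_f = 7,711 − 5,960 = 1,751 kg; Δv = 294×9.81×ln(4.404) = 2884.1×1.4825 ≈ 4276 m/s.
Total Δv = 4442 + 4160 + 4276 = 12878 m/s.

Δv ≈ 12900 m/s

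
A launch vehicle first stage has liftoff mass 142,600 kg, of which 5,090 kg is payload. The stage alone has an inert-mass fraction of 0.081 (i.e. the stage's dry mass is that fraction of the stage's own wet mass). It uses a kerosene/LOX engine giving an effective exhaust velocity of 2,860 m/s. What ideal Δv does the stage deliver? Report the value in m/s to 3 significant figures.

Δv ≈ 6220 m/s

Stage wet mass = m₀ − payload = 142,600 − 5,090 = 137,510 kg.
Stage dry mass = ε × stage wet mass = 0.081 × 137,510 = 11,138.3 kg.
Burnout mass m_f = stage dry + payload = 11,138.3 + 5,090 = 16,228.3 kg.
By the Tsiolkovsky rocket equation, Δv = v_e · ln(142,600/16,228.3) = 2860.0 × ln(8.787) = 2860.0 × 2.1733 ≈ 6216 m/s.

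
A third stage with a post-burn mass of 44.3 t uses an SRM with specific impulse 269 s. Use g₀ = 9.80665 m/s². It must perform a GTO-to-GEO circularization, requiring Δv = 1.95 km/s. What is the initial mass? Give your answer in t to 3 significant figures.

v_e = Isp · g₀ = 269 × 9.80665 = 2638.0 m/s.
From the ideal rocket equation, m₀/m_f = exp(Δv / v_e) = exp(1950 / 2638.0) = exp(0.7392) = 2.0943.
m₀ = m_f × 2.0943 = 44.3 × 2.0943 = 92.7775 t.

initial mass ≈ 92.8 t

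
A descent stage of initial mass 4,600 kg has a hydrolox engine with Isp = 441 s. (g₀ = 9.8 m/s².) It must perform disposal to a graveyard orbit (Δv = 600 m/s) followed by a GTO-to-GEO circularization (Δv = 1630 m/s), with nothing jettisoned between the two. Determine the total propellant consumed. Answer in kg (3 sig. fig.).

total propellant consumed ≈ 1850 kg

v_e = Isp · g₀ = 441 × 9.8 = 4321.8 m/s.
After the first burn: m = 4600 × exp(−600/4321.8) = 4600 × 0.87038 = 4,003.75 kg.
After the second burn: m = 4,003.75 × exp(−1630/4321.8) = 4,003.75 × 0.68581 = 2,745.81 kg.
Total propellant = m₀ − m_final = 4600 − 2,745.81 = 1,854.19 kg.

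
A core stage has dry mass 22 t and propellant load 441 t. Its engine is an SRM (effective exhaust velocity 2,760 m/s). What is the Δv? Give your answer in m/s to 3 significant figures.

Δv ≈ 8410 m/s

m₀ = m_dry + m_prop = 22 + 441 = 463 t.
Using Δv = v_e ln(m₀/m_f): Δv = v_e · ln(m₀/m_f) = 2760.0 × ln(21.05) = 2760.0 × 3.0467 ≈ 8408.8 m/s.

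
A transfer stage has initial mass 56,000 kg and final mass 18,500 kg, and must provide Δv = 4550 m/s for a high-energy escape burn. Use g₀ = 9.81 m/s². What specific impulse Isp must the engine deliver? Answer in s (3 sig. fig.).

ln(m₀/m_f) = ln(56000/18500) = ln(3.027) = 1.1076.
Rocket equation: v_e = Δv / ln(m₀/m_f) = 4550 / 1.1076 = 4108.1 m/s.
Isp = v_e / g₀ = 4108.1 / 9.81 = 418.8 s.

Isp ≈ 419 s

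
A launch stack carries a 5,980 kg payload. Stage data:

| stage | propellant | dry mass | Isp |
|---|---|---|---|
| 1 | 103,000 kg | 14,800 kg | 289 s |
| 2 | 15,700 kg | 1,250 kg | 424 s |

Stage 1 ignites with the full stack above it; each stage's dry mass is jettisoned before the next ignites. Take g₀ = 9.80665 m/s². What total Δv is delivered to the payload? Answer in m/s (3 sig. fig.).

Δv ≈ 8530 m/s

Ignition mass of stage 1 = 103,000+14,800 + 15,700+1,250 + 5,980 = 140,730 kg.
Stage 1: m₀ = 140,730 kg, m_f = 140,730 − 103,000 = 37,730 kg; Δv = 289×9.80665×ln(3.73) = 2834.1×1.3164 ≈ 3731 m/s.
Stage 2: m₀ = 22,930 kg, m_f = 22,930 − 15,700 = 7,230 kg; Δv = 424×9.80665×ln(3.172) = 4158.0×1.1542 ≈ 4799 m/s.
Total Δv = 3731 + 4799 = 8530 m/s.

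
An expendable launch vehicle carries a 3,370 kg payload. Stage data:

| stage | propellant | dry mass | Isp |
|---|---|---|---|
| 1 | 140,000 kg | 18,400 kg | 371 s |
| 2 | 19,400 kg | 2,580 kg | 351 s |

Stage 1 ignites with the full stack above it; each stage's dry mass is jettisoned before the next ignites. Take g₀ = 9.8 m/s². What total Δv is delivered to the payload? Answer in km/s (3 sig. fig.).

Ignition mass of stage 1 = 140,000+18,400 + 19,400+2,580 + 3,370 = 183,750 kg.
Stage 1: m₀ = 183,750 kg, m_f = 183,750 − 140,000 = 43,750 kg; Δv = 371×9.8×ln(4.2) = 3635.8×1.4351 ≈ 5218 m/s.
Stage 2: m₀ = 25,350 kg, m_f = 25,350 − 19,400 = 5,950 kg; Δv = 351×9.8×ln(4.261) = 3439.8×1.4494 ≈ 4986 m/s.
Total Δv = 5218 + 4986 = 10204 m/s.

Δv ≈ 10.2 km/s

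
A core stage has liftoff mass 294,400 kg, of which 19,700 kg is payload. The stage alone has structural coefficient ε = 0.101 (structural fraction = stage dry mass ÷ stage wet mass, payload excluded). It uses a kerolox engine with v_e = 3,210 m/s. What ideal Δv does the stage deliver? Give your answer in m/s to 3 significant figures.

Δv ≈ 5860 m/s

Stage wet mass = m₀ − payload = 294,400 − 19,700 = 274,700 kg.
Stage dry mass = ε × stage wet mass = 0.101 × 274,700 = 27,744.7 kg.
Burnout mass m_f = stage dry + payload = 27,744.7 + 19,700 = 47,444.7 kg.
By the Tsiolkovsky rocket equation, Δv = v_e · ln(294,400/47,444.7) = 3210.0 × ln(6.205) = 3210.0 × 1.8254 ≈ 5859 m/s.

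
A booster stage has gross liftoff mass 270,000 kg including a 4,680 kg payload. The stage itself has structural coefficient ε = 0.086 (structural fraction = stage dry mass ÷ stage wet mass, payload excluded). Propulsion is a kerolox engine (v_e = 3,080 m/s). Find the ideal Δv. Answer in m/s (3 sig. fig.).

Δv ≈ 7040 m/s

Stage wet mass = m₀ − payload = 270,000 − 4,680 = 265,320 kg.
Stage dry mass = ε × stage wet mass = 0.086 × 265,320 = 22,817.5 kg.
Burnout mass m_f = stage dry + payload = 22,817.5 + 4,680 = 27,497.5 kg.
Using Δv = v_e ln(m₀/m_f): Δv = v_e · ln(270,000/27,497.5) = 3080.0 × ln(9.819) = 3080.0 × 2.2843 ≈ 7036 m/s.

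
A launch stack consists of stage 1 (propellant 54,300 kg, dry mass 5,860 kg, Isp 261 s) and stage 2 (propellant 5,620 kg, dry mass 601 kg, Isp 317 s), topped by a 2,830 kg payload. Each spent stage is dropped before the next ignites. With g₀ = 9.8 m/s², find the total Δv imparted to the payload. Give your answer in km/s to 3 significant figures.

Ignition mass of stage 1 = 54,300+5,860 + 5,620+601 + 2,830 = 69,211 kg.
Stage 1: m₀ = 69,211 kg, m_f = 69,211 − 54,300 = 14,911 kg; Δv = 261×9.8×ln(4.642) = 2557.8×1.5351 ≈ 3926 m/s.
Stage 2: m₀ = 9,051 kg, m_f = 9,051 − 5,620 = 3,431 kg; Δv = 317×9.8×ln(2.638) = 3106.6×0.9700 ≈ 3013 m/s.
Total Δv = 3926 + 3013 = 6939 m/s.

Δv ≈ 6.94 km/s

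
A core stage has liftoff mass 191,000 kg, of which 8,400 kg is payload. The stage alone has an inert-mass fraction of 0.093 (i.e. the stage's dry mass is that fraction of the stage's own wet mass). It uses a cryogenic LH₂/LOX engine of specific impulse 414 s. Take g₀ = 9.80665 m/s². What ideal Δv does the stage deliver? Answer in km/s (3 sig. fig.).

Stage wet mass = m₀ − payload = 191,000 − 8,400 = 182,600 kg.
Stage dry mass = ε × stage wet mass = 0.093 × 182,600 = 16,981.8 kg.
Burnout mass m_f = stage dry + payload = 16,981.8 + 8,400 = 25,381.8 kg.
v_e = Isp · g₀ = 414 × 9.80665 = 4060.0 m/s.
From the ideal rocket equation, Δv = v_e · ln(191,000/25,381.8) = 4060.0 × ln(7.525) = 4060.0 × 2.0182 ≈ 8194 m/s.

Δv ≈ 8.19 km/s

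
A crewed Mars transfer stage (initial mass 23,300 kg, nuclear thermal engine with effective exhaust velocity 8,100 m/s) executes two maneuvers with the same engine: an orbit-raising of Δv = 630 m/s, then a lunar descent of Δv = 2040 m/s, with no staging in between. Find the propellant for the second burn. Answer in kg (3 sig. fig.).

propellant for the second burn ≈ 4800 kg

After the first burn: m = 23300 × exp(−630/8100.0) = 23300 × 0.92517 = 21,556.5 kg.
After the second burn: m = 21,556.5 × exp(−2040/8100.0) = 21,556.5 × 0.77736 = 16,757.2 kg.
Second-burn propellant = 21,556.5 − 16,757.2 = 4,799.3 kg.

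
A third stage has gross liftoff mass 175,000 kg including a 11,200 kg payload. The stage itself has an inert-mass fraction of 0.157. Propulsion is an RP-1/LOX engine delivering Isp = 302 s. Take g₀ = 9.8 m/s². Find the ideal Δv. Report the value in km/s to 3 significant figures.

Stage wet mass = m₀ − payload = 175,000 − 11,200 = 163,800 kg.
Stage dry mass = ε × stage wet mass = 0.157 × 163,800 = 25,716.6 kg.
Burnout mass m_f = stage dry + payload = 25,716.6 + 11,200 = 36,916.6 kg.
v_e = Isp · g₀ = 302 × 9.8 = 2959.6 m/s.
Δv = v_e · ln(175,000/36,916.6) = 2959.6 × ln(4.74) = 2959.6 × 1.5561 ≈ 4606 m/s.

Δv ≈ 4.61 km/s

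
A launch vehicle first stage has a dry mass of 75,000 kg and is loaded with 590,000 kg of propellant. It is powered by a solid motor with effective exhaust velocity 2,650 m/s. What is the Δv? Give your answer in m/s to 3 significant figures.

Δv ≈ 5780 m/s

m₀ = m_dry + m_prop = 75,000 + 590,000 = 665,000 kg.
Rocket equation: Δv = v_e · ln(m₀/m_f) = 2650.0 × ln(8.867) = 2650.0 × 2.1823 ≈ 5783.1 m/s.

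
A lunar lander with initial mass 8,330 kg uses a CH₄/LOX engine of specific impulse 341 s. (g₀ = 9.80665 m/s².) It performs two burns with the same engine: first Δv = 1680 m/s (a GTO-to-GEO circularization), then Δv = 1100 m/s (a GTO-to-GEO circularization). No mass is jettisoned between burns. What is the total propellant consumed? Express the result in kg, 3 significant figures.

v_e = Isp · g₀ = 341 × 9.80665 = 3344.1 m/s.
After the first burn: m = 8330 × exp(−1680/3344.1) = 8330 × 0.60509 = 5,040.4 kg.
After the second burn: m = 5,040.4 × exp(−1100/3344.1) = 5,040.4 × 0.71969 = 3,627.53 kg.
Total propellant = m₀ − m_final = 8330 − 3,627.53 = 4,702.47 kg.

total propellant consumed ≈ 4700 kg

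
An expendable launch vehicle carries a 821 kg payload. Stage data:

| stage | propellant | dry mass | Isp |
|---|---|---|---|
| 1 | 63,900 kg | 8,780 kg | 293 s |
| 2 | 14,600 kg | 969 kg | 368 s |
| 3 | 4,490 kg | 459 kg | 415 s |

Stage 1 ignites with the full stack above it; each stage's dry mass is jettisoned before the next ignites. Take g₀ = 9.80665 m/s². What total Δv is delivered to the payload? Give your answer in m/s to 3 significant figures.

Ignition mass of stage 1 = 63,900+8,780 + 14,600+969 + 4,490+459 + 821 = 94,019 kg.
Stage 1: m₀ = 94,019 kg, m_f = 94,019 − 63,900 = 30,119 kg; Δv = 293×9.80665×ln(3.122) = 2873.3×1.1383 ≈ 3271 m/s.
Stage 2: m₀ = 21,339 kg, m_f = 21,339 − 14,600 = 6,739 kg; Δv = 368×9.80665×ln(3.166) = 3608.8×1.1526 ≈ 4160 m/s.
Stage 3: m₀ = 5,770 kg, m_f = 5,770 − 4,490 = 1,280 kg; Δv = 415×9.80665×ln(4.508) = 4069.8×1.5058 ≈ 6128 m/s.
Total Δv = 3271 + 4160 + 6128 = 13559 m/s.

Δv ≈ 13600 m/s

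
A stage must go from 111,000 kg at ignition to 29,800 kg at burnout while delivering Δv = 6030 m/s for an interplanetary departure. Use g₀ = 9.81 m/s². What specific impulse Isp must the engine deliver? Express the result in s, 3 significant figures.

ln(m₀/m_f) = ln(111000/29800) = ln(3.725) = 1.3150.
By the Tsiolkovsky rocket equation, v_e = Δv / ln(m₀/m_f) = 6030 / 1.3150 = 4585.5 m/s.
Isp = v_e / g₀ = 4585.5 / 9.81 = 467.4 s.

Isp ≈ 467 s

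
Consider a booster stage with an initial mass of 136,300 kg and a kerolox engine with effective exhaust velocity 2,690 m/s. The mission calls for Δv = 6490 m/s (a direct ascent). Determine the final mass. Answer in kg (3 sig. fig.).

By the Tsiolkovsky rocket equation, m₀/m_f = exp(Δv / v_e) = exp(6490 / 2690.0) = exp(2.4126) = 11.1634.
m_f = m₀ / 11.1634 = 136,300 / 11.1634 = 12,209.5 kg.

final mass ≈ 12200 kg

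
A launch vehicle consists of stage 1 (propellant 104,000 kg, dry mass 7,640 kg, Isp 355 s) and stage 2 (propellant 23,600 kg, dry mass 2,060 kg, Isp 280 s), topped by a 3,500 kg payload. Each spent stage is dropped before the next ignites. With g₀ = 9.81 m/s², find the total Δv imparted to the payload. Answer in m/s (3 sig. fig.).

Δv ≈ 9230 m/s

Ignition mass of stage 1 = 104,000+7,640 + 23,600+2,060 + 3,500 = 140,800 kg.
Stage 1: m₀ = 140,800 kg, m_f = 140,800 − 104,000 = 36,800 kg; Δv = 355×9.81×ln(3.826) = 3482.6×1.3418 ≈ 4673 m/s.
Stage 2: m₀ = 29,160 kg, m_f = 29,160 − 23,600 = 5,560 kg; Δv = 280×9.81×ln(5.245) = 2746.8×1.6572 ≈ 4552 m/s.
Total Δv = 4673 + 4552 = 9225 m/s.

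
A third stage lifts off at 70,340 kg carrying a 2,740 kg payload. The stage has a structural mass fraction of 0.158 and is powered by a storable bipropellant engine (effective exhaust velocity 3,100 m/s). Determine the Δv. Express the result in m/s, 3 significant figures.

Stage wet mass = m₀ − payload = 70,340 − 2,740 = 67,600 kg.
Stage dry mass = ε × stage wet mass = 0.158 × 67,600 = 10,680.8 kg.
Burnout mass m_f = stage dry + payload = 10,680.8 + 2,740 = 13,420.8 kg.
From the ideal rocket equation, Δv = v_e · ln(70,340/13,420.8) = 3100.0 × ln(5.241) = 3100.0 × 1.6565 ≈ 5135 m/s.

Δv ≈ 5140 m/s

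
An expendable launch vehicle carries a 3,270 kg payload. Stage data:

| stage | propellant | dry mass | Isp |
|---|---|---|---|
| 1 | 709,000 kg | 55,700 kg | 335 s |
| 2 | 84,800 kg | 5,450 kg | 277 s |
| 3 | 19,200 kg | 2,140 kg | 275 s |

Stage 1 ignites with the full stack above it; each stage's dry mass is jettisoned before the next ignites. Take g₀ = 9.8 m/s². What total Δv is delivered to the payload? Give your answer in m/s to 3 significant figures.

Ignition mass of stage 1 = 709,000+55,700 + 84,800+5,450 + 19,200+2,140 + 3,270 = 879,560 kg.
Stage 1: m₀ = 879,560 kg, m_f = 879,560 − 709,000 = 170,560 kg; Δv = 335×9.8×ln(5.157) = 3283.0×1.6403 ≈ 5385 m/s.
Stage 2: m₀ = 114,860 kg, m_f = 114,860 − 84,800 = 30,060 kg; Δv = 277×9.8×ln(3.821) = 2714.6×1.3405 ≈ 3639 m/s.
Stage 3: m₀ = 24,610 kg, m_f = 24,610 − 19,200 = 5,410 kg; Δv = 275×9.8×ln(4.549) = 2695.0×1.5149 ≈ 4083 m/s.
Total Δv = 5385 + 3639 + 4083 = 13107 m/s.

Δv ≈ 13100 m/s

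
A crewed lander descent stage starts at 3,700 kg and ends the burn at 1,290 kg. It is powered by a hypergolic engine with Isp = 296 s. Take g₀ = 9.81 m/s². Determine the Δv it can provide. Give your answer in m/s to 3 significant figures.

v_e = Isp · g₀ = 296 × 9.81 = 2903.8 m/s.
By the Tsiolkovsky rocket equation, Δv = v_e · ln(m₀/m_f) = 2903.8 × ln(2.868) = 2903.8 × 1.0537 ≈ 3059.7 m/s.

Δv ≈ 3060 m/s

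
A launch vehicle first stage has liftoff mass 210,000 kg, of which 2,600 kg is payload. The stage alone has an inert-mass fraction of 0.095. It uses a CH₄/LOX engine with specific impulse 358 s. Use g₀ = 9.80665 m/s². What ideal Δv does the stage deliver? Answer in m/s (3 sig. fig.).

Δv ≈ 7870 m/s

Stage wet mass = m₀ − payload = 210,000 − 2,600 = 207,400 kg.
Stage dry mass = ε × stage wet mass = 0.095 × 207,400 = 19,703 kg.
Burnout mass m_f = stage dry + payload = 19,703 + 2,600 = 22,303 kg.
v_e = Isp · g₀ = 358 × 9.80665 = 3510.8 m/s.
From the ideal rocket equation, Δv = v_e · ln(210,000/22,303) = 3510.8 × ln(9.416) = 3510.8 × 2.2424 ≈ 7873 m/s.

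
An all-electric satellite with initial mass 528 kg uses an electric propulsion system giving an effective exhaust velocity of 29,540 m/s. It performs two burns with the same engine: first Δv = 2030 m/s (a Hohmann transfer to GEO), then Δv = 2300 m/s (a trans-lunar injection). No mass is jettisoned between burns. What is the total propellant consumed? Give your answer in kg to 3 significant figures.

After the first burn: m = 528 × exp(−2030/29540.0) = 528 × 0.93359 = 492.936 kg.
After the second burn: m = 492.936 × exp(−2300/29540.0) = 492.936 × 0.92509 = 456.01 kg.
Total propellant = m₀ − m_final = 528 − 456.01 = 71.99 kg.

total propellant consumed ≈ 72.0 kg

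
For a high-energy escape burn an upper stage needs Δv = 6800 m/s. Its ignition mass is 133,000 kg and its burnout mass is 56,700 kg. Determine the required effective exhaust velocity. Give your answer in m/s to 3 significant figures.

v_e ≈ 7980 m/s

ln(m₀/m_f) = ln(133000/56700) = ln(2.346) = 0.8526.
Rocket equation: v_e = Δv / ln(m₀/m_f) = 6800 / 0.8526 = 7975.8 m/s.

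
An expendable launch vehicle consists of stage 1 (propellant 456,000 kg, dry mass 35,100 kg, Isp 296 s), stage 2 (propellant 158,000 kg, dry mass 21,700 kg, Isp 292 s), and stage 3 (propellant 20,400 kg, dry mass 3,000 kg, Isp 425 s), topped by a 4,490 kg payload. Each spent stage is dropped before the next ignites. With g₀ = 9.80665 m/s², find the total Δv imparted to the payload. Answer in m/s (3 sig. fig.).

Δv ≈ 12600 m/s

Ignition mass of stage 1 = 456,000+35,100 + 158,000+21,700 + 20,400+3,000 + 4,490 = 698,690 kg.
Stage 1: m₀ = 698,690 kg, m_f = 698,690 − 456,000 = 242,690 kg; Δv = 296×9.80665×ln(2.879) = 2902.8×1.0574 ≈ 3069 m/s.
Stage 2: m₀ = 207,590 kg, m_f = 207,590 − 158,000 = 49,590 kg; Δv = 292×9.80665×ln(4.186) = 2863.5×1.4318 ≈ 4100 m/s.
Stage 3: m₀ = 27,890 kg, m_f = 27,890 − 20,400 = 7,490 kg; Δv = 425×9.80665×ln(3.724) = 4167.8×1.3147 ≈ 5479 m/s.
Total Δv = 3069 + 4100 + 5479 = 12648 m/s.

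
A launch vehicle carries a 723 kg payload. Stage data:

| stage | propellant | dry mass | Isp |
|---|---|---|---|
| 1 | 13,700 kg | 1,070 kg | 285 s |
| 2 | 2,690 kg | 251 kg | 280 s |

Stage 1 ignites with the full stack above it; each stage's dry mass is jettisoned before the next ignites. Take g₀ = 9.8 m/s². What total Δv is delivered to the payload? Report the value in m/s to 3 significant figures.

Ignition mass of stage 1 = 13,700+1,070 + 2,690+251 + 723 = 18,434 kg.
Stage 1: m₀ = 18,434 kg, m_f = 18,434 − 13,700 = 4,734 kg; Δv = 285×9.8×ln(3.894) = 2793.0×1.3594 ≈ 3797 m/s.
Stage 2: m₀ = 3,664 kg, m_f = 3,664 − 2,690 = 974 kg; Δv = 280×9.8×ln(3.762) = 2744.0×1.3249 ≈ 3636 m/s.
Total Δv = 3797 + 3636 = 7433 m/s.

Δv ≈ 7430 m/s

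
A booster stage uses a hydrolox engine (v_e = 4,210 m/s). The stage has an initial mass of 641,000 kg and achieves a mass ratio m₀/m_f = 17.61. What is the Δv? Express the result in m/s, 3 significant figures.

Δv = v_e · ln(17.61) = 4210.0 × 2.8685 ≈ 12076.2 m/s.

Δv ≈ 12100 m/s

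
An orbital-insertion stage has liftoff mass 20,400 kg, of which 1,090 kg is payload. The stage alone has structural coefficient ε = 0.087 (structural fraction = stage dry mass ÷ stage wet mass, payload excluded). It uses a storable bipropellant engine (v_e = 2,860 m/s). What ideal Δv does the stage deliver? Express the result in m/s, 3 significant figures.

Δv ≈ 5710 m/s

Stage wet mass = m₀ − payload = 20,400 − 1,090 = 19,310 kg.
Stage dry mass = ε × stage wet mass = 0.087 × 19,310 = 1,679.97 kg.
Burnout mass m_f = stage dry + payload = 1,679.97 + 1,090 = 2,769.97 kg.
Using Δv = v_e ln(m₀/m_f): Δv = v_e · ln(20,400/2,769.97) = 2860.0 × ln(7.365) = 2860.0 × 1.9967 ≈ 5711 m/s.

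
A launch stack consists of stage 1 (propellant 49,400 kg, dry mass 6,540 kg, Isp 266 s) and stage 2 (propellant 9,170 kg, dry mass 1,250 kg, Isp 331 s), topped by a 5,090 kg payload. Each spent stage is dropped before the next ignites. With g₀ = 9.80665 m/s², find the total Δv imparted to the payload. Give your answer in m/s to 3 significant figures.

Ignition mass of stage 1 = 49,400+6,540 + 9,170+1,250 + 5,090 = 71,450 kg.
Stage 1: m₀ = 71,450 kg, m_f = 71,450 − 49,400 = 22,050 kg; Δv = 266×9.80665×ln(3.24) = 2608.6×1.1757 ≈ 3067 m/s.
Stage 2: m₀ = 15,510 kg, m_f = 15,510 − 9,170 = 6,340 kg; Δv = 331×9.80665×ln(2.446) = 3246.0×0.8946 ≈ 2904 m/s.
Total Δv = 3067 + 2904 = 5971 m/s.

Δv ≈ 5970 m/s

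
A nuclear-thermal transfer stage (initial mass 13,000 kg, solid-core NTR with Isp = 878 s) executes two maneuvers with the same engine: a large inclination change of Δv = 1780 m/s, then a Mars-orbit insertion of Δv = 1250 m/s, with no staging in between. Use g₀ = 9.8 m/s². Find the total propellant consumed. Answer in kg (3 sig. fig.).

v_e = Isp · g₀ = 878 × 9.8 = 8604.4 m/s.
After the first burn: m = 13000 × exp(−1780/8604.4) = 13000 × 0.81312 = 10,570.6 kg.
After the second burn: m = 10,570.6 × exp(−1250/8604.4) = 10,570.6 × 0.86478 = 9,141.24 kg.
Total propellant = m₀ − m_final = 13000 − 9,141.24 = 3,858.76 kg.

total propellant consumed ≈ 3860 kg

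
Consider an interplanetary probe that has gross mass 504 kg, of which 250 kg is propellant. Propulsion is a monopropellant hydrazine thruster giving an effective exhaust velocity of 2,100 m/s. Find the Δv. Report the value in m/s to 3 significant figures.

Δv ≈ 1440 m/s

m_f = m₀ − m_prop = 504 − 250 = 254 kg.
Rocket equation: Δv = v_e · ln(m₀/m_f) = 2100.0 × ln(1.984) = 2100.0 × 0.6852 ≈ 1439.0 m/s.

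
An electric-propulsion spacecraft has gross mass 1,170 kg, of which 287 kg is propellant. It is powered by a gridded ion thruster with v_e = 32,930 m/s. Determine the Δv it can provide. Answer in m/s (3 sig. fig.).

Δv ≈ 9270 m/s

m_f = m₀ − m_prop = 1,170 − 287 = 883 kg.
Δv = v_e · ln(m₀/m_f) = 32930.0 × ln(1.325) = 32930.0 × 0.2814 ≈ 9267.6 m/s.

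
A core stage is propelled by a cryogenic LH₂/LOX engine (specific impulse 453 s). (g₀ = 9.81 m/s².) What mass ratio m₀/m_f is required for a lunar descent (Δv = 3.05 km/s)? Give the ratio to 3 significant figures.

v_e = Isp · g₀ = 453 × 9.81 = 4443.9 m/s.
Using Δv = v_e ln(m₀/m_f): m₀/m_f = exp(Δv / v_e) = exp(3050 / 4443.9) = exp(0.6863) = 1.9864.

mass ratio ≈ 1.99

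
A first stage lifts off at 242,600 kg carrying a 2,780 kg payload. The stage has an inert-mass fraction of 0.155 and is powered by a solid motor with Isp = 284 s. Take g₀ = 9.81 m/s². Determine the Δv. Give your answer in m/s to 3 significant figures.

Δv ≈ 5030 m/s

Stage wet mass = m₀ − payload = 242,600 − 2,780 = 239,820 kg.
Stage dry mass = ε × stage wet mass = 0.155 × 239,820 = 37,172.1 kg.
Burnout mass m_f = stage dry + payload = 37,172.1 + 2,780 = 39,952.1 kg.
v_e = Isp · g₀ = 284 × 9.81 = 2786.0 m/s.
From the ideal rocket equation, Δv = v_e · ln(242,600/39,952.1) = 2786.0 × ln(6.072) = 2786.0 × 1.8037 ≈ 5025 m/s.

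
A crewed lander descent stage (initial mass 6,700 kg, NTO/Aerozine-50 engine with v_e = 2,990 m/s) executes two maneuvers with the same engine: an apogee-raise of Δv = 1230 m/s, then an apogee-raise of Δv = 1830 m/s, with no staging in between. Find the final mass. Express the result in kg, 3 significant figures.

After the first burn: m = 6700 × exp(−1230/2990.0) = 6700 × 0.66274 = 4,440.36 kg.
After the second burn: m = 4,440.36 × exp(−1830/2990.0) = 4,440.36 × 0.54224 = 2,407.74 kg.

final mass ≈ 2410 kg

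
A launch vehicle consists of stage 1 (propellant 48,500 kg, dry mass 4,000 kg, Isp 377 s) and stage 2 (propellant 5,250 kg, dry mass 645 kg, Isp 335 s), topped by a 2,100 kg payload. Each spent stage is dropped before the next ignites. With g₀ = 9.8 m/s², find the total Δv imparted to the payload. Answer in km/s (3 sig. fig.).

Δv ≈ 9.49 km/s

Ignition mass of stage 1 = 48,500+4,000 + 5,250+645 + 2,100 = 60,495 kg.
Stage 1: m₀ = 60,495 kg, m_f = 60,495 − 48,500 = 11,995 kg; Δv = 377×9.8×ln(5.043) = 3694.6×1.6181 ≈ 5978 m/s.
Stage 2: m₀ = 7,995 kg, m_f = 7,995 − 5,250 = 2,745 kg; Δv = 335×9.8×ln(2.913) = 3283.0×1.0690 ≈ 3510 m/s.
Total Δv = 5978 + 3510 = 9488 m/s.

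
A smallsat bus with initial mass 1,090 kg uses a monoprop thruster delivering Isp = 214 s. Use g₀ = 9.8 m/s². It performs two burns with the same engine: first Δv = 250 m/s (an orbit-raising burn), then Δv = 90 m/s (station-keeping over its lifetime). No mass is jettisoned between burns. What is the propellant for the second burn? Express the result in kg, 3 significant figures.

propellant for the second burn ≈ 40.6 kg

v_e = Isp · g₀ = 214 × 9.8 = 2097.2 m/s.
After the first burn: m = 1090 × exp(−250/2097.2) = 1090 × 0.88762 = 967.506 kg.
After the second burn: m = 967.506 × exp(−90/2097.2) = 967.506 × 0.95799 = 926.861 kg.
Second-burn propellant = 967.506 − 926.861 = 40.645 kg.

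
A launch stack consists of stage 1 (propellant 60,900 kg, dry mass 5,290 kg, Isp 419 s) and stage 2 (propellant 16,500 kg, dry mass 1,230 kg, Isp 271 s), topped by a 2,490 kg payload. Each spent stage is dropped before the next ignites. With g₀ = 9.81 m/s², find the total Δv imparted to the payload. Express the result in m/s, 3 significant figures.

Δv ≈ 9520 m/s

Ignition mass of stage 1 = 60,900+5,290 + 16,500+1,230 + 2,490 = 86,410 kg.
Stage 1: m₀ = 86,410 kg, m_f = 86,410 − 60,900 = 25,510 kg; Δv = 419×9.81×ln(3.387) = 4110.4×1.2200 ≈ 5015 m/s.
Stage 2: m₀ = 20,220 kg, m_f = 20,220 − 16,500 = 3,720 kg; Δv = 271×9.81×ln(5.435) = 2658.5×1.6929 ≈ 4501 m/s.
Total Δv = 5015 + 4501 = 9516 m/s.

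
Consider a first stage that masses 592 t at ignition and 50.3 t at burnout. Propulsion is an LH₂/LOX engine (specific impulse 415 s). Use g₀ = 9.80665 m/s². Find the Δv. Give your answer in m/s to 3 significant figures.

v_e = Isp · g₀ = 415 × 9.80665 = 4069.8 m/s.
Δv = v_e · ln(m₀/m_f) = 4069.8 × ln(11.77) = 4069.8 × 2.4655 ≈ 10034.0 m/s.

Δv ≈ 10000 m/s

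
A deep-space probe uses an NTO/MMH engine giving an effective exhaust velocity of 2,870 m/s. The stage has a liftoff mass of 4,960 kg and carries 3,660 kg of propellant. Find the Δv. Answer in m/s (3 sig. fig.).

m_f = m₀ − m_prop = 4,960 − 3,660 = 1,300 kg.
Rocket equation: Δv = v_e · ln(m₀/m_f) = 2870.0 × ln(3.815) = 2870.0 × 1.3390 ≈ 3843.0 m/s.

Δv ≈ 3840 m/s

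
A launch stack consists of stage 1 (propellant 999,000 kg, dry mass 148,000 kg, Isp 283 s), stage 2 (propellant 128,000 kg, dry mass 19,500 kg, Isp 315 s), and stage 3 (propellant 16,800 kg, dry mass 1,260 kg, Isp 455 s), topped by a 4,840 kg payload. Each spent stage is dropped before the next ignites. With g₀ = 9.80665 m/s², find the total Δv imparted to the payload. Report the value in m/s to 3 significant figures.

Δv ≈ 14100 m/s

Ignition mass of stage 1 = 999,000+148,000 + 128,000+19,500 + 16,800+1,260 + 4,840 = 1,317,400 kg.
Stage 1: m₀ = 1,317,400 kg, m_f = 1,317,400 − 999,000 = 318,400 kg; Δv = 283×9.80665×ln(4.138) = 2775.3×1.4201 ≈ 3941 m/s.
Stage 2: m₀ = 170,400 kg, m_f = 170,400 − 128,000 = 42,400 kg; Δv = 315×9.80665×ln(4.019) = 3089.1×1.3910 ≈ 4297 m/s.
Stage 3: m₀ = 22,900 kg, m_f = 22,900 − 16,800 = 6,100 kg; Δv = 455×9.80665×ln(3.754) = 4462.0×1.3228 ≈ 5903 m/s.
Total Δv = 3941 + 4297 + 5903 = 14141 m/s.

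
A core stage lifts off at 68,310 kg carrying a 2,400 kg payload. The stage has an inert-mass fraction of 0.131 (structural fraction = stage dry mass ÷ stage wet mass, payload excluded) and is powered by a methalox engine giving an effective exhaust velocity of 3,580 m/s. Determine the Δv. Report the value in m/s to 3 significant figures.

Stage wet mass = m₀ − payload = 68,310 − 2,400 = 65,910 kg.
Stage dry mass = ε × stage wet mass = 0.131 × 65,910 = 8,634.21 kg.
Burnout mass m_f = stage dry + payload = 8,634.21 + 2,400 = 11,034.21 kg.
Rocket equation: Δv = v_e · ln(68,310/11,034.21) = 3580.0 × ln(6.191) = 3580.0 × 1.8231 ≈ 6527 m/s.

Δv ≈ 6530 m/s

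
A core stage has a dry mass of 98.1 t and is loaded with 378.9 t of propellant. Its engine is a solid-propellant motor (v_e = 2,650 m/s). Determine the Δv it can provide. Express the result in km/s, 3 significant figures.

m₀ = m_dry + m_prop = 98.1 + 378.9 = 477 t.
Using Δv = v_e ln(m₀/m_f): Δv = v_e · ln(m₀/m_f) = 2650.0 × ln(4.862) = 2650.0 × 1.5815 ≈ 4191.1 m/s.

Δv ≈ 4.19 km/s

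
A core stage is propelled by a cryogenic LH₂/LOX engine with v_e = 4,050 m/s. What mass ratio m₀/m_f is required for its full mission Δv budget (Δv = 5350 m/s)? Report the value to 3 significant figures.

m₀/m_f = exp(Δv / v_e) = exp(5350 / 4050.0) = exp(1.3210) = 3.7471.

mass ratio ≈ 3.75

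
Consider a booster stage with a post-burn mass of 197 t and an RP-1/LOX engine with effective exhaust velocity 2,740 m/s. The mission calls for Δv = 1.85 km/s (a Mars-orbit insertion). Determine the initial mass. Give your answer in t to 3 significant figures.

m₀/m_f = exp(Δv / v_e) = exp(1850 / 2740.0) = exp(0.6752) = 1.9644.
m₀ = m_f × 1.9644 = 197 × 1.9644 = 386.987 t.

initial mass ≈ 387 t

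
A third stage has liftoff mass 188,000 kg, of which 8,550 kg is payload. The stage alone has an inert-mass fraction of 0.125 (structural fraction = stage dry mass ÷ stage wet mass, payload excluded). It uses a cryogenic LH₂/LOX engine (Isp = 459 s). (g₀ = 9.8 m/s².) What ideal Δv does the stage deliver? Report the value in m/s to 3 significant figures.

Δv ≈ 8110 m/s

Stage wet mass = m₀ − payload = 188,000 − 8,550 = 179,450 kg.
Stage dry mass = ε × stage wet mass = 0.125 × 179,450 = 22,431.3 kg.
Burnout mass m_f = stage dry + payload = 22,431.3 + 8,550 = 30,981.3 kg.
v_e = Isp · g₀ = 459 × 9.8 = 4498.2 m/s.
Δv = v_e · ln(188,000/30,981.3) = 4498.2 × ln(6.068) = 4498.2 × 1.8031 ≈ 8111 m/s.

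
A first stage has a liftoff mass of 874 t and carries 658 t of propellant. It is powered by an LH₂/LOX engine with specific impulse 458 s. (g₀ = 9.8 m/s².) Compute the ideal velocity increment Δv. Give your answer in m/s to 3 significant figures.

Δv ≈ 6270 m/s

v_e = Isp · g₀ = 458 × 9.8 = 4488.4 m/s.
m_f = m₀ − m_prop = 874 − 658 = 216 t.
Δv = v_e · ln(m₀/m_f) = 4488.4 × ln(4.046) = 4488.4 × 1.3978 ≈ 6273.9 m/s.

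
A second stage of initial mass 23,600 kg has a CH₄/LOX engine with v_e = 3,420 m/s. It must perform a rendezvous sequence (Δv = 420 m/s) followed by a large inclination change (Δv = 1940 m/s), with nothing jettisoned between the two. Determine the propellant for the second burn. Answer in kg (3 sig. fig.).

After the first burn: m = 23600 × exp(−420/3420.0) = 23600 × 0.88443 = 20,872.5 kg.
After the second burn: m = 20,872.5 × exp(−1940/3420.0) = 20,872.5 × 0.56708 = 11,836.4 kg.
Second-burn propellant = 20,872.5 − 11,836.4 = 9,036.1 kg.

propellant for the second burn ≈ 9040 kg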